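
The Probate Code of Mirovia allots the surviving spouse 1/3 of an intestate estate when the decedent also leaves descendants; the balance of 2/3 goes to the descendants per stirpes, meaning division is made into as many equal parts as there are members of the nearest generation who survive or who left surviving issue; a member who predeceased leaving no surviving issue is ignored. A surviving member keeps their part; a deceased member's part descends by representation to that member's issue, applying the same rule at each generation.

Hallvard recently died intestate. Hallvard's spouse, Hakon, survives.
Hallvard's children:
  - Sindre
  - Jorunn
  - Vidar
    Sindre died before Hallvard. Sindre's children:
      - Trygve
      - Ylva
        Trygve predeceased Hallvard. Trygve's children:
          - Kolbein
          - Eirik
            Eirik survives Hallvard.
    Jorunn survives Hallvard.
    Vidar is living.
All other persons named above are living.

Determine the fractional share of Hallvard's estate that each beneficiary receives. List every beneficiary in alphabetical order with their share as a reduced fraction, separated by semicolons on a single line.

Hakon, as surviving spouse, takes 1/3.
The remaining 2/3 passes to Hallvard's descendants per stirpes.
The 2/3 is divided into 3 equal shares of 2/9 among Sindre, Jorunn, Vidar.
Sindre predeceased; the 2/9 allotted to Sindre's branch passes to Sindre's issue by representation.
The 2/9 is divided into 2 equal shares of 1/9 among Trygve, Ylva.
Trygve predeceased; the 1/9 allotted to Trygve's branch passes to Trygve's issue by representation.
The 1/9 is divided into 2 equal shares of 1/18 among Kolbein, Eirik.
Kolbein is living and takes 1/18.
Eirik is living and takes 1/18.
Ylva is living and takes 1/9.
Jorunn is living and takes 2/9.
Vidar is living and takes 2/9.

Eirik 1/18; Hakon 1/3; Jorunn 2/9; Kolbein 1/18; Vidar 2/9; Ylva 1/9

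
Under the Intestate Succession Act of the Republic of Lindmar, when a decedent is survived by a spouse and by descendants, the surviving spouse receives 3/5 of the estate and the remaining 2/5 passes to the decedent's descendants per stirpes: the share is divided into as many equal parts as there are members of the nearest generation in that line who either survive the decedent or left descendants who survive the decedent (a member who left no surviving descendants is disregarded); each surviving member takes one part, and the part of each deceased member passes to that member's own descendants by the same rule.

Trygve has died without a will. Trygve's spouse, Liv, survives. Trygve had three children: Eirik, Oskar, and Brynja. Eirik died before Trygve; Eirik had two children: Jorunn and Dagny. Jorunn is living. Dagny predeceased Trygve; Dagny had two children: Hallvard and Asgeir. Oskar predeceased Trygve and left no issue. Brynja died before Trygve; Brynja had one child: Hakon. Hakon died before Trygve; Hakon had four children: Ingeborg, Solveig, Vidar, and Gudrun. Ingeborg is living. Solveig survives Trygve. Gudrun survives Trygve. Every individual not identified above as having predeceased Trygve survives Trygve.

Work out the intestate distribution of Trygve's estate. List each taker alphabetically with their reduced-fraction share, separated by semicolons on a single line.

Asgeir 1/20; Gudrun 1/20; Hallvard 1/20; Ingeborg 1/20; Jorunn 1/10; Liv 3/5; Solveig 1/20; Vidar 1/20

Liv, as surviving spouse, takes 3/5.
The remaining 2/5 passes to Trygve's descendants per stirpes.
Oskar left no surviving issue, so that branch lapses and is disregarded.
The 2/5 is divided into 2 equal shares of 1/5 among Eirik, Brynja.
Eirik predeceased; the 1/5 allotted to Eirik's branch passes to Eirik's issue by representation.
The 1/5 is divided into 2 equal shares of 1/10 among Jorunn, Dagny.
Jorunn is living and takes 1/10.
Dagny predeceased; the 1/10 allotted to Dagny's branch passes to Dagny's issue by representation.
The 1/10 is divided into 2 equal shares of 1/20 among Hallvard, Asgeir.
Hallvard is living and takes 1/20.
Asgeir is living and takes 1/20.
Brynja predeceased; the 1/5 allotted to Brynja's branch passes to Brynja's issue by representation.
Hakon's line is the sole branch at this level, so the full 1/5 passes to Hakon's issue by representation.
The 1/5 is divided into 4 equal shares of 1/20 among Ingeborg, Solveig, Vidar, Gudrun.
Ingeborg is living and takes 1/20.
Solveig is living and takes 1/20.
Vidar is living and takes 1/20.
Gudrun is living and takes 1/20.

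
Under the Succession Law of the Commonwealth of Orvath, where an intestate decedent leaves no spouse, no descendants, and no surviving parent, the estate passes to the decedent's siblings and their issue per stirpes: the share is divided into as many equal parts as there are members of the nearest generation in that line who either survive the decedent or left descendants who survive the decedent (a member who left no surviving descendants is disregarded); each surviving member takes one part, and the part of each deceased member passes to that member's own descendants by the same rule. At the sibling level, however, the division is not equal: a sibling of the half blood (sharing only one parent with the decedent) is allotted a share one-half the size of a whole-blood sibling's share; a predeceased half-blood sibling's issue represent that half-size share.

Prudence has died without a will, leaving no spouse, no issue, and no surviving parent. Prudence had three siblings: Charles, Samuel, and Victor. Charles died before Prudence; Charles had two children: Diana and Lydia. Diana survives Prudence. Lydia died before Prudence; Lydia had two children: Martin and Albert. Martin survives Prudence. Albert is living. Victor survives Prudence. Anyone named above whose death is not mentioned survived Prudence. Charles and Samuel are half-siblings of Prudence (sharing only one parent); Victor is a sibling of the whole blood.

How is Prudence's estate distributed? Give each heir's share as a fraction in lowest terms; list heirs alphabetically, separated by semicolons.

Albert 1/16; Diana 1/8; Martin 1/16; Samuel 1/4; Victor 1/2

No spouse, descendants, or parent survives, so the estate passes to Prudence's siblings per stirpes.
Half-blood siblings count for one-half the weight of whole-blood siblings at the initial division.
Dividing 1 in proportion to weights (total weight 2): Charles (weight 1/2) → 1/4; Samuel (weight 1/2) → 1/4; Victor (weight 1) → 1/2.
Charles predeceased; the 1/4 allotted to Charles's branch passes to Charles's issue by representation.
The 1/4 is divided into 2 equal shares of 1/8 among Diana, Lydia.
Diana is living and takes 1/8.
Lydia predeceased; the 1/8 allotted to Lydia's branch passes to Lydia's issue by representation.
The 1/8 is divided into 2 equal shares of 1/16 among Martin, Albert.
Martin is living and takes 1/16.
Albert is living and takes 1/16.
Samuel is living and takes 1/4.
Victor is living and takes 1/2.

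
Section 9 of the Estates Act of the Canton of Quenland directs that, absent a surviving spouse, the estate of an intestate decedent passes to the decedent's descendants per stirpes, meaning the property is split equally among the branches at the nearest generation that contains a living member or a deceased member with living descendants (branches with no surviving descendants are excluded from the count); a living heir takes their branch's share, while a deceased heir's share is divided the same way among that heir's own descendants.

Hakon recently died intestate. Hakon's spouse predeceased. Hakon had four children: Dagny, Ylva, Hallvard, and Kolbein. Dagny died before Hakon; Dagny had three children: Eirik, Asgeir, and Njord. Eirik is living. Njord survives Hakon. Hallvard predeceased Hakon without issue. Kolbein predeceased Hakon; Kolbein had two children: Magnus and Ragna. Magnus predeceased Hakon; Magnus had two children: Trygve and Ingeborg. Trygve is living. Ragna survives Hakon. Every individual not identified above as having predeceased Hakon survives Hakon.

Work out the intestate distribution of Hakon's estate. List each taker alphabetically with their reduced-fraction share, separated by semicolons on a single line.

Asgeir 1/9; Eirik 1/9; Ingeborg 1/12; Njord 1/9; Ragna 1/6; Trygve 1/12; Ylva 1/3

There is no surviving spouse, so the entire estate passes to Hakon's descendants per stirpes.
Hallvard left no surviving issue, so that branch lapses and is disregarded.
The estate is divided into 3 equal shares of 1/3 among Dagny, Ylva, Kolbein.
Dagny predeceased; the 1/3 allotted to Dagny's branch passes to Dagny's issue by representation.
The 1/3 is divided into 3 equal shares of 1/9 among Eirik, Asgeir, Njord.
Eirik is living and takes 1/9.
Asgeir is living and takes 1/9.
Njord is living and takes 1/9.
Ylva is living and takes 1/3.
Kolbein predeceased; the 1/3 allotted to Kolbein's branch passes to Kolbein's issue by representation.
The 1/3 is divided into 2 equal shares of 1/6 among Magnus, Ragna.
Magnus predeceased; the 1/6 allotted to Magnus's branch passes to Magnus's issue by representation.
The 1/6 is divided into 2 equal shares of 1/12 among Trygve, Ingeborg.
Trygve is living and takes 1/12.
Ingeborg is living and takes 1/12.
Ragna is living and takes 1/6.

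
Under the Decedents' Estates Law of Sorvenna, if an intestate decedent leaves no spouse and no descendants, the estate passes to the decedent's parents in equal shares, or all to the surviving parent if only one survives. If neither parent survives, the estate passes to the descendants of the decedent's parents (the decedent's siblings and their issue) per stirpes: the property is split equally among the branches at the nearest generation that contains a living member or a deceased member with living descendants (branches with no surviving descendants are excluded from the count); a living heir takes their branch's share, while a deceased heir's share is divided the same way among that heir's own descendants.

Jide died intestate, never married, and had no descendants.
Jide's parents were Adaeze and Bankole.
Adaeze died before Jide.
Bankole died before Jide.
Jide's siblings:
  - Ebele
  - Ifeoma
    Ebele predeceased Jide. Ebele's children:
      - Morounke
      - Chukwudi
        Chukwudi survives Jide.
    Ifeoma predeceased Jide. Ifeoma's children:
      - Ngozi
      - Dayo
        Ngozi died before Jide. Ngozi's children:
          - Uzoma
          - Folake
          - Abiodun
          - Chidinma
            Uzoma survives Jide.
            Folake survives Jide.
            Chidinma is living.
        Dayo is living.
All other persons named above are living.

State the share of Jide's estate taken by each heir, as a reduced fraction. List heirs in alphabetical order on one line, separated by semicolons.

Abiodun 1/16; Chidinma 1/16; Chukwudi 1/4; Dayo 1/4; Folake 1/16; Morounke 1/4; Uzoma 1/16

Neither parent survives and there are no descendants, so the estate passes to Jide's siblings and their issue per stirpes.
The estate is divided into 2 equal shares of 1/2 among Ebele, Ifeoma.
Ebele predeceased; the 1/2 allotted to Ebele's branch passes to Ebele's issue by representation.
The 1/2 is divided into 2 equal shares of 1/4 among Morounke, Chukwudi.
Morounke is living and takes 1/4.
Chukwudi is living and takes 1/4.
Ifeoma predeceased; the 1/2 allotted to Ifeoma's branch passes to Ifeoma's issue by representation.
The 1/2 is divided into 2 equal shares of 1/4 among Ngozi, Dayo.
Ngozi predeceased; the 1/4 allotted to Ngozi's branch passes to Ngozi's issue by representation.
The 1/4 is divided into 4 equal shares of 1/16 among Uzoma, Folake, Abiodun, Chidinma.
Uzoma is living and takes 1/16.
Folake is living and takes 1/16.
Abiodun is living and takes 1/16.
Chidinma is living and takes 1/16.
Dayo is living and takes 1/4.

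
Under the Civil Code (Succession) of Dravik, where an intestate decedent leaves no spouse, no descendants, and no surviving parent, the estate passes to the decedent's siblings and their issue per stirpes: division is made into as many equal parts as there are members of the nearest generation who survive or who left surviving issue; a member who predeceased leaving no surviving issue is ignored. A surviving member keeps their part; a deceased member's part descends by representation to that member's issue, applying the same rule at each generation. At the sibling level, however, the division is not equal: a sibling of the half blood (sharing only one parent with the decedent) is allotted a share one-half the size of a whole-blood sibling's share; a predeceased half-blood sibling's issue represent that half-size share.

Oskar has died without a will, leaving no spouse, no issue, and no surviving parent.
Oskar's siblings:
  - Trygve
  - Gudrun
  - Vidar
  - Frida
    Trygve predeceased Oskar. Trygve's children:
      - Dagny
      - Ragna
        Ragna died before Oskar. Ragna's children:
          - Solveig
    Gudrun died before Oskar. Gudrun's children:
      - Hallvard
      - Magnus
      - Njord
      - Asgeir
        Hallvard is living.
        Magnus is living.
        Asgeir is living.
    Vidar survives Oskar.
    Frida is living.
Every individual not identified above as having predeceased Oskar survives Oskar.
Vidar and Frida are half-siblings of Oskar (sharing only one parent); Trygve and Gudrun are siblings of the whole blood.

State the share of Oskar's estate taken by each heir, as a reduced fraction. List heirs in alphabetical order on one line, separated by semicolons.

Asgeir 1/12; Dagny 1/6; Frida 1/6; Hallvard 1/12; Magnus 1/12; Njord 1/12; Solveig 1/6; Vidar 1/6

No spouse, descendants, or parent survives, so the estate passes to Oskar's siblings per stirpes.
Half-blood siblings count for one-half the weight of whole-blood siblings at the initial division.
Dividing 1 in proportion to weights (total weight 3): Trygve (weight 1) → 1/3; Gudrun (weight 1) → 1/3; Vidar (weight 1/2) → 1/6; Frida (weight 1/2) → 1/6.
Trygve predeceased; the 1/3 allotted to Trygve's branch passes to Trygve's issue by representation.
The 1/3 is divided into 2 equal shares of 1/6 among Dagny, Ragna.
Dagny is living and takes 1/6.
Ragna predeceased; the 1/6 allotted to Ragna's branch passes to Ragna's issue by representation.
Solveig is the sole taker at this level and receives the full 1/6.
Gudrun predeceased; the 1/3 allotted to Gudrun's branch passes to Gudrun's issue by representation.
The 1/3 is divided into 4 equal shares of 1/12 among Hallvard, Magnus, Njord, Asgeir.
Hallvard is living and takes 1/12.
Magnus is living and takes 1/12.
Njord is living and takes 1/12.
Asgeir is living and takes 1/12.
Vidar is living and takes 1/6.
Frida is living and takes 1/6.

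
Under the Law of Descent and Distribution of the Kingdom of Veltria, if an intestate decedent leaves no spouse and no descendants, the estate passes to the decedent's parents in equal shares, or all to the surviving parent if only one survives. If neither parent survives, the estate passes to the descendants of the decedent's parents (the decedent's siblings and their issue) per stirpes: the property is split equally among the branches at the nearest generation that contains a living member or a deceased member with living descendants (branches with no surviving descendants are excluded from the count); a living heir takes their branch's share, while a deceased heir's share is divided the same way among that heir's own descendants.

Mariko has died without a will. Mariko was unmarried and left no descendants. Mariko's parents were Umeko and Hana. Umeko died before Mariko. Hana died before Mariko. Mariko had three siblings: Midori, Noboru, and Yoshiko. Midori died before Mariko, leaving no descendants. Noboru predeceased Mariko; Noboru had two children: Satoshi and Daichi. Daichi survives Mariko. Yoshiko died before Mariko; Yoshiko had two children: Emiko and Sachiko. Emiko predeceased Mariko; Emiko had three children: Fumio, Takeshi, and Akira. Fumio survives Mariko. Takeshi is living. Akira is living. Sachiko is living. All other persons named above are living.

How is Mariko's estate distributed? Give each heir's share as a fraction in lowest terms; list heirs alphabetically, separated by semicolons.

Neither parent survives and there are no descendants, so the estate passes to Mariko's siblings and their issue per stirpes.
Midori left no surviving issue, so that branch lapses and is disregarded.
The estate is divided into 2 equal shares of 1/2 among Noboru, Yoshiko.
Noboru predeceased; the 1/2 allotted to Noboru's branch passes to Noboru's issue by representation.
The 1/2 is divided into 2 equal shares of 1/4 among Satoshi, Daichi.
Satoshi is living and takes 1/4.
Daichi is living and takes 1/4.
Yoshiko predeceased; the 1/2 allotted to Yoshiko's branch passes to Yoshiko's issue by representation.
The 1/2 is divided into 2 equal shares of 1/4 among Emiko, Sachiko.
Emiko predeceased; the 1/4 allotted to Emiko's branch passes to Emiko's issue by representation.
The 1/4 is divided into 3 equal shares of 1/12 among Fumio, Takeshi, Akira.
Fumio is living and takes 1/12.
Takeshi is living and takes 1/12.
Akira is living and takes 1/12.
Sachiko is living and takes 1/4.

Akira 1/12; Daichi 1/4; Fumio 1/12; Sachiko 1/4; Satoshi 1/4; Takeshi 1/12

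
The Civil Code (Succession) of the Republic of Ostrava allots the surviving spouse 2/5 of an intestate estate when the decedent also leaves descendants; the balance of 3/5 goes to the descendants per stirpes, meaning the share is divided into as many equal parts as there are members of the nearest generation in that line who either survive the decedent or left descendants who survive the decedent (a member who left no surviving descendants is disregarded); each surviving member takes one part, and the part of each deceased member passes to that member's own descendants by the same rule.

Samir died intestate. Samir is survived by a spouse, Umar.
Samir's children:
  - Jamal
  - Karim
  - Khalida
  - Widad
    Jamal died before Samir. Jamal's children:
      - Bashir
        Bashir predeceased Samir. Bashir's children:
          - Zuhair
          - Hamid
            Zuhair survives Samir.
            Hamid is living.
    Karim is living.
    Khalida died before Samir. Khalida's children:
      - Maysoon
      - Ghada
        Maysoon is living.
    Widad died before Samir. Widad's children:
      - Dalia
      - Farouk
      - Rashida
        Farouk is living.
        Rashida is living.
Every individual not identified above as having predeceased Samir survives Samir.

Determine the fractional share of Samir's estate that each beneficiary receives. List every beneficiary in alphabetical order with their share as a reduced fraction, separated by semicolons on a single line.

Umar, as surviving spouse, takes 2/5.
The remaining 3/5 passes to Samir's descendants per stirpes.
The 3/5 is divided into 4 equal shares of 3/20 among Jamal, Karim, Khalida, Widad.
Jamal predeceased; the 3/20 allotted to Jamal's branch passes to Jamal's issue by representation.
Bashir's line is the sole branch at this level, so the full 3/20 passes to Bashir's issue by representation.
The 3/20 is divided into 2 equal shares of 3/40 among Zuhair, Hamid.
Zuhair is living and takes 3/40.
Hamid is living and takes 3/40.
Karim is living and takes 3/20.
Khalida predeceased; the 3/20 allotted to Khalida's branch passes to Khalida's issue by representation.
The 3/20 is divided into 2 equal shares of 3/40 among Maysoon, Ghada.
Maysoon is living and takes 3/40.
Ghada is living and takes 3/40.
Widad predeceased; the 3/20 allotted to Widad's branch passes to Widad's issue by representation.
The 3/20 is divided into 3 equal shares of 1/20 among Dalia, Farouk, Rashida.
Dalia is living and takes 1/20.
Farouk is living and takes 1/20.
Rashida is living and takes 1/20.

Dalia 1/20; Farouk 1/20; Ghada 3/40; Hamid 3/40; Karim 3/20; Maysoon 3/40; Rashida 1/20; Umar 2/5; Zuhair 3/40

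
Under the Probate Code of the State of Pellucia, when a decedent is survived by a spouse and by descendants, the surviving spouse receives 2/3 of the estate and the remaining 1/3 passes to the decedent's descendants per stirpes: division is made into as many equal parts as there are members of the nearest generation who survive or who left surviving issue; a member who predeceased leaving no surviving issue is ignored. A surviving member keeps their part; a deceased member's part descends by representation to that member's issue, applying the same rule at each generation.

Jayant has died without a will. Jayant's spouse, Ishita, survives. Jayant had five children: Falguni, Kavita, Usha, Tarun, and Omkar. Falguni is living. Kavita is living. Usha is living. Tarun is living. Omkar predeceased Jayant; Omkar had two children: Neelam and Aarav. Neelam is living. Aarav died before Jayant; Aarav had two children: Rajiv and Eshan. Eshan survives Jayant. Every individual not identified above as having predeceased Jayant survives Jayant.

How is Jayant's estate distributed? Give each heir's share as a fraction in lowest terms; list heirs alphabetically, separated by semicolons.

Eshan 1/60; Falguni 1/15; Ishita 2/3; Kavita 1/15; Neelam 1/30; Rajiv 1/60; Tarun 1/15; Usha 1/15

Ishita, as surviving spouse, takes 2/3.
The remaining 1/3 passes to Jayant's descendants per stirpes.
The 1/3 is divided into 5 equal shares of 1/15 among Falguni, Kavita, Usha, Tarun, Omkar.
Falguni is living and takes 1/15.
Kavita is living and takes 1/15.
Usha is living and takes 1/15.
Tarun is living and takes 1/15.
Omkar predeceased; the 1/15 allotted to Omkar's branch passes to Omkar's issue by representation.
The 1/15 is divided into 2 equal shares of 1/30 among Neelam, Aarav.
Neelam is living and takes 1/30.
Aarav predeceased; the 1/30 allotted to Aarav's branch passes to Aarav's issue by representation.
The 1/30 is divided into 2 equal shares of 1/60 among Rajiv, Eshan.
Rajiv is living and takes 1/60.
Eshan is living and takes 1/60.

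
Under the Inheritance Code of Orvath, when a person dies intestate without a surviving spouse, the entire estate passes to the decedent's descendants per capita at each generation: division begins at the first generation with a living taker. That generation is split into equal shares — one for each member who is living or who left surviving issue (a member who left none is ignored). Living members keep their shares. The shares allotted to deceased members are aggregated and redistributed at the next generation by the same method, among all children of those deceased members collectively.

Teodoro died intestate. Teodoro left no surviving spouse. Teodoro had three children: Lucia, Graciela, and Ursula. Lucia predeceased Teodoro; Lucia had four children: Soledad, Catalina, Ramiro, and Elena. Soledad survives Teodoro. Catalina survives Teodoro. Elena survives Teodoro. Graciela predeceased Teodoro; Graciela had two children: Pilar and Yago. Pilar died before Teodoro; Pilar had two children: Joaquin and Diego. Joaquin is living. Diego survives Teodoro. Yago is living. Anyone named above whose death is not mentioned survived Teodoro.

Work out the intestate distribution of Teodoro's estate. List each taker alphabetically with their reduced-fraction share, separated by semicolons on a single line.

There is no surviving spouse, so the entire estate passes to Teodoro's descendants per capita at each generation.
At generation 1 (Lucia, Graciela, Ursula) there are 3 shares of (1)/3 = 1/3 each.
Living: Ursula — each takes 1/3.
Deceased: Lucia and Graciela. Their combined 2/3 is pooled and carried to generation 2.
At generation 2 (Soledad, Catalina, Ramiro, Elena, Pilar, Yago) there are 6 shares of (2/3)/6 = 1/9 each.
Living: Soledad, Catalina, Ramiro, Elena, and Yago — each takes 1/9.
Deceased: Pilar. That 1/9 share is carried to generation 3.
At generation 3 (Joaquin, Diego) there are 2 shares of (1/9)/2 = 1/18 each.
Living: Joaquin and Diego — each takes 1/18.

Catalina 1/9; Diego 1/18; Elena 1/9; Joaquin 1/18; Ramiro 1/9; Soledad 1/9; Ursula 1/3; Yago 1/9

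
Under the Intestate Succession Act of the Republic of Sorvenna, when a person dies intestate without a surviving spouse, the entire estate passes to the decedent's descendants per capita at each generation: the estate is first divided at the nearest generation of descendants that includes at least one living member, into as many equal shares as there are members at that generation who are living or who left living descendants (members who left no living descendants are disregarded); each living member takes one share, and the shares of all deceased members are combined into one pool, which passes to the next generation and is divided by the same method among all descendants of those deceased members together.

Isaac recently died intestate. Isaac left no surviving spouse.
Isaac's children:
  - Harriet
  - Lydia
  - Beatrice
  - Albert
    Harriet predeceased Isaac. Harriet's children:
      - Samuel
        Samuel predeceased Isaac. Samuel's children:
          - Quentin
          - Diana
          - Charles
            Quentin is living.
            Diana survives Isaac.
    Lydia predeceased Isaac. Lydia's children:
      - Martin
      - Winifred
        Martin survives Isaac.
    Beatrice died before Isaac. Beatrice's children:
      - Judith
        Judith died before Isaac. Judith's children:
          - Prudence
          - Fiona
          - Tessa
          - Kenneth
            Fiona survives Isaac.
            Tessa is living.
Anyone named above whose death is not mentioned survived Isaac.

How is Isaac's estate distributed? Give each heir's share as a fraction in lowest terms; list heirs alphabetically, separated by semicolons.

There is no surviving spouse, so the entire estate passes to Isaac's descendants per capita at each generation.
At generation 1 (Harriet, Lydia, Beatrice, Albert) there are 4 shares of (1)/4 = 1/4 each.
Living: Albert — each takes 1/4.
Deceased: Harriet, Lydia, and Beatrice. Their combined 3/4 is pooled and carried to generation 2.
At generation 2 (Samuel, Martin, Winifred, Judith) there are 4 shares of (3/4)/4 = 3/16 each.
Living: Martin and Winifred — each takes 3/16.
Deceased: Samuel and Judith. Their combined 3/8 is pooled and carried to generation 3.
At generation 3 (Quentin, Diana, Charles, Prudence, Fiona, Tessa, Kenneth) there are 7 shares of (3/8)/7 = 3/56 each.
Living: Quentin, Diana, Charles, Prudence, Fiona, Tessa, and Kenneth — each takes 3/56.

Albert 1/4; Charles 3/56; Diana 3/56; Fiona 3/56; Kenneth 3/56; Martin 3/16; Prudence 3/56; Quentin 3/56; Tessa 3/56; Winifred 3/16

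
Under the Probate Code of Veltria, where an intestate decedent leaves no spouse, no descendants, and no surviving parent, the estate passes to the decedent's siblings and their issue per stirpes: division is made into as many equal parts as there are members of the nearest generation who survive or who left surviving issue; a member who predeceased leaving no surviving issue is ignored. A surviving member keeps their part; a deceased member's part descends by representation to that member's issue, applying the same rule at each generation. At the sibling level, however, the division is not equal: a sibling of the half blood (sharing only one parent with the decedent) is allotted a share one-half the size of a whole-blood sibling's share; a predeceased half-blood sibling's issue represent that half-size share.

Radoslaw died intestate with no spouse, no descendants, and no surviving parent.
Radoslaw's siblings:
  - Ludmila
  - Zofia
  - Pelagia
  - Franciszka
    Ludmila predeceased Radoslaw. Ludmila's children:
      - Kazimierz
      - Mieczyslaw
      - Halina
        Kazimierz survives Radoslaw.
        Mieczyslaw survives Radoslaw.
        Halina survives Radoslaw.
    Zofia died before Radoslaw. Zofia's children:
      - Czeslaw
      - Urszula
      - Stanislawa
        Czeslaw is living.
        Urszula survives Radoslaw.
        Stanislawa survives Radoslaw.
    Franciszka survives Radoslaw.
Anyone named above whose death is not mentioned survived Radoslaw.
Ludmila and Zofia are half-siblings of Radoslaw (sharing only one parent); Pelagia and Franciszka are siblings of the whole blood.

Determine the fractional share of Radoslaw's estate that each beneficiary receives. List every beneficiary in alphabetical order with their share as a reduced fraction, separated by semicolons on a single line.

No spouse, descendants, or parent survives, so the estate passes to Radoslaw's siblings per stirpes.
Half-blood siblings count for one-half the weight of whole-blood siblings at the initial division.
Dividing 1 in proportion to weights (total weight 3): Ludmila (weight 1/2) → 1/6; Zofia (weight 1/2) → 1/6; Pelagia (weight 1) → 1/3; Franciszka (weight 1) → 1/3.
Ludmila predeceased; the 1/6 allotted to Ludmila's branch passes to Ludmila's issue by representation.
The 1/6 is divided into 3 equal shares of 1/18 among Kazimierz, Mieczyslaw, Halina.
Kazimierz is living and takes 1/18.
Mieczyslaw is living and takes 1/18.
Halina is living and takes 1/18.
Zofia predeceased; the 1/6 allotted to Zofia's branch passes to Zofia's issue by representation.
The 1/6 is divided into 3 equal shares of 1/18 among Czeslaw, Urszula, Stanislawa.
Czeslaw is living and takes 1/18.
Urszula is living and takes 1/18.
Stanislawa is living and takes 1/18.
Pelagia is living and takes 1/3.
Franciszka is living and takes 1/3.

Czeslaw 1/18; Franciszka 1/3; Halina 1/18; Kazimierz 1/18; Mieczyslaw 1/18; Pelagia 1/3; Stanislawa 1/18; Urszula 1/18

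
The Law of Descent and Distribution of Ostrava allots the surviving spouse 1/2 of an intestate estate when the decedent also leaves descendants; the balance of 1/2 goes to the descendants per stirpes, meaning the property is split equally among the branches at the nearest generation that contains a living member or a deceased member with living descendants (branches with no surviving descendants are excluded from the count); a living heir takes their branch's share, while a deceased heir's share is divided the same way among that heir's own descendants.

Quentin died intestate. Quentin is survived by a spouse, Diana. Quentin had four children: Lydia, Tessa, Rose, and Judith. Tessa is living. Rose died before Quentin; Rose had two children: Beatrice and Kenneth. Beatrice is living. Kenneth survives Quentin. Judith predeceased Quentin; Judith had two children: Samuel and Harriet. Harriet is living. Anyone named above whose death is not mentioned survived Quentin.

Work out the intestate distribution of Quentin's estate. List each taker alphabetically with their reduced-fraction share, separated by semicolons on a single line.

Beatrice 1/16; Diana 1/2; Harriet 1/16; Kenneth 1/16; Lydia 1/8; Samuel 1/16; Tessa 1/8

Diana, as surviving spouse, takes 1/2.
The remaining 1/2 passes to Quentin's descendants per stirpes.
The 1/2 is divided into 4 equal shares of 1/8 among Lydia, Tessa, Rose, Judith.
Lydia is living and takes 1/8.
Tessa is living and takes 1/8.
Rose predeceased; the 1/8 allotted to Rose's branch passes to Rose's issue by representation.
The 1/8 is divided into 2 equal shares of 1/16 among Beatrice, Kenneth.
Beatrice is living and takes 1/16.
Kenneth is living and takes 1/16.
Judith predeceased; the 1/8 allotted to Judith's branch passes to Judith's issue by representation.
The 1/8 is divided into 2 equal shares of 1/16 among Samuel, Harriet.
Samuel is living and takes 1/16.
Harriet is living and takes 1/16.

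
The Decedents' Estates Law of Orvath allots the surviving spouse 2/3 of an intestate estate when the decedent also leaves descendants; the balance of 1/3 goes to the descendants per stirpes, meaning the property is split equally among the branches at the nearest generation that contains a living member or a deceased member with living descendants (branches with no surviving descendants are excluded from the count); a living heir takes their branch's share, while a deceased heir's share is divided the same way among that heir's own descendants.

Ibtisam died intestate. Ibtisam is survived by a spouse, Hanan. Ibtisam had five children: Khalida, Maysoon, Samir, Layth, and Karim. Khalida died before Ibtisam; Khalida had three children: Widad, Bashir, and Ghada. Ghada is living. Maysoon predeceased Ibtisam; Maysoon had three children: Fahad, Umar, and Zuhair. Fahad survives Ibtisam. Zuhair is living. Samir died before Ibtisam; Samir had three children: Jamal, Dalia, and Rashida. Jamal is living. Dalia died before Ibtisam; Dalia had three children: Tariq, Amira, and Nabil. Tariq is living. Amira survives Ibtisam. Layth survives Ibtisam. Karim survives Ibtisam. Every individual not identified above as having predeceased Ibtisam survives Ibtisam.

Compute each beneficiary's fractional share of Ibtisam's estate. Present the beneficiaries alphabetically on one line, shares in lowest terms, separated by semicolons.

Amira 1/135; Bashir 1/45; Fahad 1/45; Ghada 1/45; Hanan 2/3; Jamal 1/45; Karim 1/15; Layth 1/15; Nabil 1/135; Rashida 1/45; Tariq 1/135; Umar 1/45; Widad 1/45; Zuhair 1/45

Hanan, as surviving spouse, takes 2/3.
The remaining 1/3 passes to Ibtisam's descendants per stirpes.
The 1/3 is divided into 5 equal shares of 1/15 among Khalida, Maysoon, Samir, Layth, Karim.
Khalida predeceased; the 1/15 allotted to Khalida's branch passes to Khalida's issue by representation.
The 1/15 is divided into 3 equal shares of 1/45 among Widad, Bashir, Ghada.
Widad is living and takes 1/45.
Bashir is living and takes 1/45.
Ghada is living and takes 1/45.
Maysoon predeceased; the 1/15 allotted to Maysoon's branch passes to Maysoon's issue by representation.
The 1/15 is divided into 3 equal shares of 1/45 among Fahad, Umar, Zuhair.
Fahad is living and takes 1/45.
Umar is living and takes 1/45.
Zuhair is living and takes 1/45.
Samir predeceased; the 1/15 allotted to Samir's branch passes to Samir's issue by representation.
The 1/15 is divided into 3 equal shares of 1/45 among Jamal, Dalia, Rashida.
Jamal is living and takes 1/45.
Dalia predeceased; the 1/45 allotted to Dalia's branch passes to Dalia's issue by representation.
The 1/45 is divided into 3 equal shares of 1/135 among Tariq, Amira, Nabil.
Tariq is living and takes 1/135.
Amira is living and takes 1/135.
Nabil is living and takes 1/135.
Rashida is living and takes 1/45.
Layth is living and takes 1/15.
Karim is living and takes 1/15.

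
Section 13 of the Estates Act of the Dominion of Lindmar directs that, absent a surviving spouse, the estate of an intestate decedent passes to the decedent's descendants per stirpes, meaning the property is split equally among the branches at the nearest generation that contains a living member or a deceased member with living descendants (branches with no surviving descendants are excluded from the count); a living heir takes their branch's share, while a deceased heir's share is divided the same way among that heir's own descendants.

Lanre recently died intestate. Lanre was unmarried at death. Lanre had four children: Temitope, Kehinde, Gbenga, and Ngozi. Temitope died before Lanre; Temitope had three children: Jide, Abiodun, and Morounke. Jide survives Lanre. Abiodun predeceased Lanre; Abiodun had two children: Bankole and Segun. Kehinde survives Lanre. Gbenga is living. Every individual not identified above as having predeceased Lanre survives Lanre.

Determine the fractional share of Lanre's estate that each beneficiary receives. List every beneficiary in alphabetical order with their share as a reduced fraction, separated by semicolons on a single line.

There is no surviving spouse, so the entire estate passes to Lanre's descendants per stirpes.
The estate is divided into 4 equal shares of 1/4 among Temitope, Kehinde, Gbenga, Ngozi.
Temitope predeceased; the 1/4 allotted to Temitope's branch passes to Temitope's issue by representation.
The 1/4 is divided into 3 equal shares of 1/12 among Jide, Abiodun, Morounke.
Jide is living and takes 1/12.
Abiodun predeceased; the 1/12 allotted to Abiodun's branch passes to Abiodun's issue by representation.
The 1/12 is divided into 2 equal shares of 1/24 among Bankole, Segun.
Bankole is living and takes 1/24.
Segun is living and takes 1/24.
Morounke is living and takes 1/12.
Kehinde is living and takes 1/4.
Gbenga is living and takes 1/4.
Ngozi is living and takes 1/4.

Bankole 1/24; Gbenga 1/4; Jide 1/12; Kehinde 1/4; Morounke 1/12; Ngozi 1/4; Segun 1/24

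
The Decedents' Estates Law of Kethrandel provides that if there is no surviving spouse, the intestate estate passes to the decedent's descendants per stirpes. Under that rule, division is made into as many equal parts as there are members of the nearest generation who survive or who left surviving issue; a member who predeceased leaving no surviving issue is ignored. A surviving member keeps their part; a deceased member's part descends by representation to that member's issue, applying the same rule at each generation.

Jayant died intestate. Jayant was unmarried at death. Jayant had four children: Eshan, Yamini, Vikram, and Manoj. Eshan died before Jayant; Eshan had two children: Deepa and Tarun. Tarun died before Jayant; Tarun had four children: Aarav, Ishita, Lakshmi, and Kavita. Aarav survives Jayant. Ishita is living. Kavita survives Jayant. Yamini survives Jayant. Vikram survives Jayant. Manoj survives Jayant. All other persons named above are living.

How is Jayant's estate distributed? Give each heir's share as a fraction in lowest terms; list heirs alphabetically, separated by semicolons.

Aarav 1/32; Deepa 1/8; Ishita 1/32; Kavita 1/32; Lakshmi 1/32; Manoj 1/4; Vikram 1/4; Yamini 1/4

There is no surviving spouse, so the entire estate passes to Jayant's descendants per stirpes.
The estate is divided into 4 equal shares of 1/4 among Eshan, Yamini, Vikram, Manoj.
Eshan predeceased; the 1/4 allotted to Eshan's branch passes to Eshan's issue by representation.
The 1/4 is divided into 2 equal shares of 1/8 among Deepa, Tarun.
Deepa is living and takes 1/8.
Tarun predeceased; the 1/8 allotted to Tarun's branch passes to Tarun's issue by representation.
The 1/8 is divided into 4 equal shares of 1/32 among Aarav, Ishita, Lakshmi, Kavita.
Aarav is living and takes 1/32.
Ishita is living and takes 1/32.
Lakshmi is living and takes 1/32.
Kavita is living and takes 1/32.
Yamini is living and takes 1/4.
Vikram is living and takes 1/4.
Manoj is living and takes 1/4.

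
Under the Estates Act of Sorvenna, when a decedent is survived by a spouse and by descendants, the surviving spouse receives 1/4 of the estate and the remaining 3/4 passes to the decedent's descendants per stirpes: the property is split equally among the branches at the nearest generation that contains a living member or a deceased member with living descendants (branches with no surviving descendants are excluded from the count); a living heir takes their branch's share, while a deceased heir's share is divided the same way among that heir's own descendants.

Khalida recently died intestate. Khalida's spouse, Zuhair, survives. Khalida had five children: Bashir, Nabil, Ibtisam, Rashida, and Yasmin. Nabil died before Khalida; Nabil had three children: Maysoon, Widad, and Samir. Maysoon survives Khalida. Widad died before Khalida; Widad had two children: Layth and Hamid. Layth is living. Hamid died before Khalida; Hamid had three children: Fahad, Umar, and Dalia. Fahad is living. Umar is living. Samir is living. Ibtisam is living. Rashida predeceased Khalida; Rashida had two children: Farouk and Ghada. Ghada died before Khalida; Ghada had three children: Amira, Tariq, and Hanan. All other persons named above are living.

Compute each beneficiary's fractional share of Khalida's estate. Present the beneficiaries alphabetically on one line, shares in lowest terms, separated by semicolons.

Zuhair, as surviving spouse, takes 1/4.
The remaining 3/4 passes to Khalida's descendants per stirpes.
The 3/4 is divided into 5 equal shares of 3/20 among Bashir, Nabil, Ibtisam, Rashida, Yasmin.
Bashir is living and takes 3/20.
Nabil predeceased; the 3/20 allotted to Nabil's branch passes to Nabil's issue by representation.
The 3/20 is divided into 3 equal shares of 1/20 among Maysoon, Widad, Samir.
Maysoon is living and takes 1/20.
Widad predeceased; the 1/20 allotted to Widad's branch passes to Widad's issue by representation.
The 1/20 is divided into 2 equal shares of 1/40 among Layth, Hamid.
Layth is living and takes 1/40.
Hamid predeceased; the 1/40 allotted to Hamid's branch passes to Hamid's issue by representation.
The 1/40 is divided into 3 equal shares of 1/120 among Fahad, Umar, Dalia.
Fahad is living and takes 1/120.
Umar is living and takes 1/120.
Dalia is living and takes 1/120.
Samir is living and takes 1/20.
Ibtisam is living and takes 3/20.
Rashida predeceased; the 3/20 allotted to Rashida's branch passes to Rashida's issue by representation.
The 3/20 is divided into 2 equal shares of 3/40 among Farouk, Ghada.
Farouk is living and takes 3/40.
Ghada predeceased; the 3/40 allotted to Ghada's branch passes to Ghada's issue by representation.
The 3/40 is divided into 3 equal shares of 1/40 among Amira, Tariq, Hanan.
Amira is living and takes 1/40.
Tariq is living and takes 1/40.
Hanan is living and takes 1/40.
Yasmin is living and takes 3/20.

Amira 1/40; Bashir 3/20; Dalia 1/120; Fahad 1/120; Farouk 3/40; Hanan 1/40; Ibtisam 3/20; Layth 1/40; Maysoon 1/20; Samir 1/20; Tariq 1/40; Umar 1/120; Yasmin 3/20; Zuhair 1/4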